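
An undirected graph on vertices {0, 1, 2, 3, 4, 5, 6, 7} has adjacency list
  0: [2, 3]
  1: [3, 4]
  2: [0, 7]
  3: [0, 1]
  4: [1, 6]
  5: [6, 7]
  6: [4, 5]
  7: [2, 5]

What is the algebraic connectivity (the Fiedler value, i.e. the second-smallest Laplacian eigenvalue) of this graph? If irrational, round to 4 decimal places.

Reading degrees in the order [0, 1, 2, 3, 4, 5, 6, 7] gives [2, 2, 2, 2, 2, 2, 2, 2]; set D = diag(2, 2, 2, 2, 2, 2, 2, 2) and form L = D - A. The sorted Laplacian eigenvalues are [0, 0.5858, 0.5858, 2, 2, 3.4142, 3.4142, 4]; the algebraic connectivity is the second entry, 0.5858.

0.5858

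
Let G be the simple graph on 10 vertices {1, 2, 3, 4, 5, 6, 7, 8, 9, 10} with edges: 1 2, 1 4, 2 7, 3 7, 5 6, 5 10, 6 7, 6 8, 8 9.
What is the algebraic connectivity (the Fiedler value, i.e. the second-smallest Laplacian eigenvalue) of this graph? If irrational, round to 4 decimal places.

0.1700

Each diagonal entry of L is the vertex degree and each off-diagonal entry is -1 where an edge is present, 0 otherwise; in the order [1, 2, 3, 4, 5, 6, 7, 8, 9, 10] the diagonal is [2, 2, 1, 1, 2, 3, 3, 2, 1, 1]. Computing the eigenvalues of L and sorting gives [0, 0.1700, 0.3820, 0.5078, 1.3820, 1.6959, 2.6180, 2.8758, 3.6180, 4.7505]. The Fiedler value lambda_2 = 0.1700 is strictly positive, so the graph is connected. The eigenvalues sum to 18, which equals trace(L) = 2|E|.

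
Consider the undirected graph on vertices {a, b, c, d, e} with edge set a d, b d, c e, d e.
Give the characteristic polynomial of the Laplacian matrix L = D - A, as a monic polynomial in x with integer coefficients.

x^5 - 8x^4 + 20x^3 - 18x^2 + 5x

With the vertex order [a, b, c, d, e], the degrees are [1, 1, 1, 3, 2], giving D = diag(1, 1, 1, 3, 2) and L = D - A. L has integer entries, so p(x) = det(xI - L) has integer coefficients. Expanding the determinant yields x^5 - 8x^4 + 20x^3 - 18x^2 + 5x. The constant term is 0 because L is singular (the all-ones vector lies in its kernel).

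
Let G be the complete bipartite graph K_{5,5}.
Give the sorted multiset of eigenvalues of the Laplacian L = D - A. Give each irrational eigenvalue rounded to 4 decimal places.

[0, 5, 5, 5, 5, 5, 5, 5, 5, 10]

The graph has 10 vertices and degree multiset [5, 5, 5, 5, 5, 5, 5, 5, 5, 5]; D is the diagonal matrix of degrees and L = D - A. Since every row of L sums to 0, the all-ones vector is in the kernel and 0 is an eigenvalue.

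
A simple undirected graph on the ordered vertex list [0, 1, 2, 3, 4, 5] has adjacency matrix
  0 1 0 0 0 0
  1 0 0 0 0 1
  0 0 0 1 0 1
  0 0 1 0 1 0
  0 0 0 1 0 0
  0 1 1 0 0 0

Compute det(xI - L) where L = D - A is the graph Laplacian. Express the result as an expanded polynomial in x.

x^6 - 10x^5 + 36x^4 - 56x^3 + 35x^2 - 6x

Reading degrees in the order [0, 1, 2, 3, 4, 5] gives [1, 2, 2, 2, 1, 2]; set D = diag(1, 2, 2, 2, 1, 2) and form L = D - A. Computing det(xI - L) by cofactor expansion (or equivalently via sum-over-permutations) gives x^6 - 10x^5 + 36x^4 - 56x^3 + 35x^2 - 6x. The coefficient of x^5 equals -trace(L) = -10, matching the sum of degrees. There is one zero in the spectrum, matching the 1 component.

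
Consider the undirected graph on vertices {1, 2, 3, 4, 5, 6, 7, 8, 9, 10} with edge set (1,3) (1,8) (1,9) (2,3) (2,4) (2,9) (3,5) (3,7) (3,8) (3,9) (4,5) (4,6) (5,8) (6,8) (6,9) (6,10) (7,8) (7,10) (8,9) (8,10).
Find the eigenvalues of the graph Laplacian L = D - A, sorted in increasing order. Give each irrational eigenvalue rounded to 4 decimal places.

[0, 1.6783, 2.1860, 2.7615, 3.0629, 4.1231, 4.5400, 6.3509, 7.1752, 8.1221]

Reading degrees in the order [1, 2, 3, 4, 5, 6, 7, 8, 9, 10] gives [3, 3, 6, 3, 3, 4, 3, 7, 5, 3]; set D = diag(3, 3, 6, 3, 3, 4, 3, 7, 5, 3) and form L = D - A. Diagonalising L (or applying a numerical eigensolver to the 10x10 matrix) gives the spectrum above. The single zero eigenvalue shows the graph is connected. There is one zero in the spectrum, matching the 1 component. By the matrix-tree theorem the graph has (1/10) * product of the nonzero eigenvalues = 21499 spanning trees.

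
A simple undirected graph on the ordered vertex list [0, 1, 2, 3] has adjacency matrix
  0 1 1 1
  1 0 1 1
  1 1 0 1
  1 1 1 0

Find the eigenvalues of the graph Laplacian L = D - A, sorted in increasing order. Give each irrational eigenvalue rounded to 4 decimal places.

Reading degrees in the order [0, 1, 2, 3] gives [3, 3, 3, 3]; set D = diag(3, 3, 3, 3) and form L = D - A. Diagonalising L (or applying a numerical eigensolver to the 4x4 matrix) gives the spectrum above. The single zero eigenvalue shows the graph is connected. The largest eigenvalue, 4, is at most the vertex count 4.

[0, 4, 4, 4]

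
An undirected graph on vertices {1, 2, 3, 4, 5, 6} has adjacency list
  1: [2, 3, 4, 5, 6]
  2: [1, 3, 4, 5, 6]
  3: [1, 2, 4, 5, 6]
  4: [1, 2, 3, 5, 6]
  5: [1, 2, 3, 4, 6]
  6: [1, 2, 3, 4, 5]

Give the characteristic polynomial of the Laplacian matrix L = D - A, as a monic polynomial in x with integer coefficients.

Reading degrees in the order [1, 2, 3, 4, 5, 6] gives [5, 5, 5, 5, 5, 5]; set D = diag(5, 5, 5, 5, 5, 5) and form L = D - A. Computing det(xI - L) by cofactor expansion (or equivalently via sum-over-permutations) gives x^6 - 30x^5 + 360x^4 - 2160x^3 + 6480x^2 - 7776x. Since p(0) = det(-L) = 0, x divides p(x). There is one zero in the spectrum, matching the 1 component.

x^6 - 30x^5 + 360x^4 - 2160x^3 + 6480x^2 - 7776x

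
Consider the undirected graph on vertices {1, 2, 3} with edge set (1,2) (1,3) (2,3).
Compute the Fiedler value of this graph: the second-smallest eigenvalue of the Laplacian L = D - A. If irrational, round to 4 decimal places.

3

With the vertex order [1, 2, 3], the degrees are [2, 2, 2], giving D = diag(2, 2, 2) and L = D - A. The smallest Laplacian eigenvalue is always 0. The next one, lambda_2 = 3, measures how hard the graph is to disconnect: larger values mean better connectivity. The eigenvalues sum to 6, which equals trace(L) = 2|E|.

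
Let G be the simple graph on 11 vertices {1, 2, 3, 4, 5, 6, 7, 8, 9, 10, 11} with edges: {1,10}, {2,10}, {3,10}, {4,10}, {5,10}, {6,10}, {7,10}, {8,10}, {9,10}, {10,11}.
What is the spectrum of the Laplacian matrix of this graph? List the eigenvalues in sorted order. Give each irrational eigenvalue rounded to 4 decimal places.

[0, 1, 1, 1, 1, 1, 1, 1, 1, 1, 11]

Each diagonal entry of L is the vertex degree and each off-diagonal entry is -1 where an edge is present, 0 otherwise; in the order [1, 2, 3, 4, 5, 6, 7, 8, 9, 10, 11] the diagonal is [1, 1, 1, 1, 1, 1, 1, 1, 1, 10, 1]. L is symmetric positive semidefinite, so every eigenvalue is real and nonnegative. The single zero eigenvalue shows the graph is connected. There is one zero in the spectrum, matching the 1 component.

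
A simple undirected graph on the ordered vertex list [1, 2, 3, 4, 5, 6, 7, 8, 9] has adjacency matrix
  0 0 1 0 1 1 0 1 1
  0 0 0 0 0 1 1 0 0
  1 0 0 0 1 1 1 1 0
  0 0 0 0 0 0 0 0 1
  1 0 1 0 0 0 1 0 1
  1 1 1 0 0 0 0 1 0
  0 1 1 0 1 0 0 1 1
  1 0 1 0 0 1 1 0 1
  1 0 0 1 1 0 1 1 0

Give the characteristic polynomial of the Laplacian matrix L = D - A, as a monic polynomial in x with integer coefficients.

x^9 - 36x^8 + 549x^7 - 4606x^6 + 23076x^5 - 69948x^4 + 123374x^3 - 113156x^2 + 39933x

With the vertex order [1, 2, 3, 4, 5, 6, 7, 8, 9], the degrees are [5, 2, 5, 1, 4, 4, 5, 5, 5], giving D = diag(5, 2, 5, 1, 4, 4, 5, 5, 5) and L = D - A. Computing det(xI - L) by cofactor expansion (or equivalently via sum-over-permutations) gives x^9 - 36x^8 + 549x^7 - 4606x^6 + 23076x^5 - 69948x^4 + 123374x^3 - 113156x^2 + 39933x. Since p(0) = det(-L) = 0, x divides p(x). By the matrix-tree theorem the graph has (1/9) * product of the nonzero eigenvalues = 4437 spanning trees. There is one zero in the spectrum, matching the 1 component.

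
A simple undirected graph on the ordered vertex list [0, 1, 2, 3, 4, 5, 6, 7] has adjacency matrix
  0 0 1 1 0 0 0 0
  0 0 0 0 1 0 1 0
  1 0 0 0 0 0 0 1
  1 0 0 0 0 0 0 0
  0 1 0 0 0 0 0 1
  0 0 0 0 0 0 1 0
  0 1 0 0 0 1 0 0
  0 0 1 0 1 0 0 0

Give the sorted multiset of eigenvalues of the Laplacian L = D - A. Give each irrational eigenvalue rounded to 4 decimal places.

[0, 0.1522, 0.5858, 1.2346, 2, 2.7654, 3.4142, 3.8478]

Each diagonal entry of L is the vertex degree and each off-diagonal entry is -1 where an edge is present, 0 otherwise; in the order [0, 1, 2, 3, 4, 5, 6, 7] the diagonal is [2, 2, 2, 1, 2, 1, 2, 2]. The multiplicity of 0 as a Laplacian eigenvalue equals the number of connected components. The single zero eigenvalue shows the graph is connected.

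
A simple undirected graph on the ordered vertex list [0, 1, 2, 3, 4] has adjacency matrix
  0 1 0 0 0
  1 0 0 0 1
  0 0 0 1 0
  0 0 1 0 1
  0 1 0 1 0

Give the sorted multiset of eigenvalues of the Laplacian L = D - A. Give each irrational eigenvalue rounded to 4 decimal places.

With the vertex order [0, 1, 2, 3, 4], the degrees are [1, 2, 1, 2, 2], giving D = diag(1, 2, 1, 2, 2) and L = D - A. The multiplicity of 0 as a Laplacian eigenvalue equals the number of connected components. The single zero eigenvalue shows the graph is connected. The largest eigenvalue, 3.6180, is at most the vertex count 5. There is one zero in the spectrum, matching the 1 component.

[0, 0.3820, 1.3820, 2.6180, 3.6180]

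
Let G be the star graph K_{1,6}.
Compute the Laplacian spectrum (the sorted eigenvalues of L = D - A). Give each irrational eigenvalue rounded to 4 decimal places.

The graph has 7 vertices and degree multiset [6, 1, 1, 1, 1, 1, 1]; D is the diagonal matrix of degrees and L = D - A. The multiplicity of 0 as a Laplacian eigenvalue equals the number of connected components. The eigenvalues sum to 12, which equals trace(L) = 2|E|.

[0, 1, 1, 1, 1, 1, 7]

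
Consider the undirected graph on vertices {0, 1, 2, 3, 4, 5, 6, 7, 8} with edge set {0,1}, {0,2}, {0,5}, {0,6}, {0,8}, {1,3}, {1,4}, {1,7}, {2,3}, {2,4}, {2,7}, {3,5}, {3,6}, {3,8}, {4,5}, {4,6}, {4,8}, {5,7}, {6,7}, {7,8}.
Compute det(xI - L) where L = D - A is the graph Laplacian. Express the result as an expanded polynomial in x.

x^9 - 40x^8 + 690x^7 - 6720x^6 + 40485x^5 - 154704x^4 + 366560x^3 - 492800x^2 + 288000x

With the vertex order [0, 1, 2, 3, 4, 5, 6, 7, 8], the degrees are [5, 4, 4, 5, 5, 4, 4, 5, 4], giving D = diag(5, 4, 4, 5, 5, 4, 4, 5, 4) and L = D - A. L has integer entries, so p(x) = det(xI - L) has integer coefficients. Expanding the determinant yields x^9 - 40x^8 + 690x^7 - 6720x^6 + 40485x^5 - 154704x^4 + 366560x^3 - 492800x^2 + 288000x. The coefficient of x^8 equals -trace(L) = -40, matching the sum of degrees. There is one zero in the spectrum, matching the 1 component.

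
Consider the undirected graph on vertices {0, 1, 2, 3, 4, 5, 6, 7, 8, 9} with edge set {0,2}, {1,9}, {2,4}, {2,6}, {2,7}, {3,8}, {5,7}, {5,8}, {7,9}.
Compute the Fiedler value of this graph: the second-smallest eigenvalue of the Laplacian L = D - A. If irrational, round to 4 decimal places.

Each diagonal entry of L is the vertex degree and each off-diagonal entry is -1 where an edge is present, 0 otherwise; in the order [0, 1, 2, 3, 4, 5, 6, 7, 8, 9] the diagonal is [1, 1, 4, 1, 1, 2, 1, 3, 2, 2]. Computing the eigenvalues of L and sorting gives [0, 0.2022, 0.3155, 1, 1, 1.1966, 2.1319, 3.0460, 3.8027, 5.3051]. The Fiedler value lambda_2 = 0.2022 is strictly positive, so the graph is connected. The largest eigenvalue, 5.3051, is at most the vertex count 10.

0.2022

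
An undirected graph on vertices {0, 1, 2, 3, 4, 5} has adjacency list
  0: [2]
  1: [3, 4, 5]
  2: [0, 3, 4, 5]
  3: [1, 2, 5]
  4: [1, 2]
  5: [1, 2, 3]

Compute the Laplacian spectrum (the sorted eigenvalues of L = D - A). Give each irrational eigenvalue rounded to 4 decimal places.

[0, 0.9139, 2, 3.5720, 4, 5.5141]

Each diagonal entry of L is the vertex degree and each off-diagonal entry is -1 where an edge is present, 0 otherwise; in the order [0, 1, 2, 3, 4, 5] the diagonal is [1, 3, 4, 3, 2, 3]. L is symmetric positive semidefinite, so every eigenvalue is real and nonnegative. There is one zero in the spectrum, matching the 1 component. By the matrix-tree theorem the graph has (1/6) * product of the nonzero eigenvalues = 24 spanning trees.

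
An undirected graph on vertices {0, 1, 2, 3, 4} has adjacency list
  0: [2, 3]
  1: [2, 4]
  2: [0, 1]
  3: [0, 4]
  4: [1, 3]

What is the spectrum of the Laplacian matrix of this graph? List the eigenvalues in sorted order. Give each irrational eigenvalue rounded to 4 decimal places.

Reading degrees in the order [0, 1, 2, 3, 4] gives [2, 2, 2, 2, 2]; set D = diag(2, 2, 2, 2, 2) and form L = D - A. The multiplicity of 0 as a Laplacian eigenvalue equals the number of connected components. The single zero eigenvalue shows the graph is connected. By the matrix-tree theorem the graph has (1/5) * product of the nonzero eigenvalues = 5 spanning trees.

[0, 1.3820, 1.3820, 3.6180, 3.6180]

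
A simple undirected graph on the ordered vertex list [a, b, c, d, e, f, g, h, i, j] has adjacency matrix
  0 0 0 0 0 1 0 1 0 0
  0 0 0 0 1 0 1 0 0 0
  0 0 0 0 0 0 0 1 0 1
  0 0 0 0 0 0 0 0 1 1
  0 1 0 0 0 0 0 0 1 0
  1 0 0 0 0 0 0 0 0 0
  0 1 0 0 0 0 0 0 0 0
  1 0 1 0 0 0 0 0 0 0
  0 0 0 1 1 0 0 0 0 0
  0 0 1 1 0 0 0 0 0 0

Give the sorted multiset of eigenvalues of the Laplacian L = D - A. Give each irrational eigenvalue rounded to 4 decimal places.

[0, 0.0979, 0.3820, 0.8244, 1.3820, 2, 2.6180, 3.1756, 3.6180, 3.9021]

With the vertex order [a, b, c, d, e, f, g, h, i, j], the degrees are [2, 2, 2, 2, 2, 1, 1, 2, 2, 2], giving D = diag(2, 2, 2, 2, 2, 1, 1, 2, 2, 2) and L = D - A. Diagonalising L (or applying a numerical eigensolver to the 10x10 matrix) gives the spectrum above. There is one zero in the spectrum, matching the 1 component. By the matrix-tree theorem the graph has (1/10) * product of the nonzero eigenvalues = 1 spanning tree.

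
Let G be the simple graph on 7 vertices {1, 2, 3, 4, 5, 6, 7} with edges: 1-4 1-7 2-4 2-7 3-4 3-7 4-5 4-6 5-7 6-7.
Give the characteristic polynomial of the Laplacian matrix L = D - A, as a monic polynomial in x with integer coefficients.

With the vertex order [1, 2, 3, 4, 5, 6, 7], the degrees are [2, 2, 2, 5, 2, 2, 5], giving D = diag(2, 2, 2, 5, 2, 2, 5) and L = D - A. Computing det(xI - L) by cofactor expansion (or equivalently via sum-over-permutations) gives x^7 - 20x^6 + 155x^5 - 600x^4 + 1240x^3 - 1312x^2 + 560x. The constant term is 0 because L is singular (the all-ones vector lies in its kernel). The eigenvalues sum to 20, which equals trace(L) = 2|E|. The largest eigenvalue, 7, is at most the vertex count 7.

x^7 - 20x^6 + 155x^5 - 600x^4 + 1240x^3 - 1312x^2 + 560x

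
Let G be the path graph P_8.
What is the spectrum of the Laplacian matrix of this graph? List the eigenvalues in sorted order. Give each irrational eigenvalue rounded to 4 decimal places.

[0, 0.1522, 0.5858, 1.2346, 2, 2.7654, 3.4142, 3.8478]

The graph has 8 vertices and degree multiset [2, 2, 2, 2, 2, 2, 1, 1]; D is the diagonal matrix of degrees and L = D - A. L is symmetric positive semidefinite, so every eigenvalue is real and nonnegative. There is one zero in the spectrum, matching the 1 component. The largest eigenvalue, 3.8478, is at most the vertex count 8.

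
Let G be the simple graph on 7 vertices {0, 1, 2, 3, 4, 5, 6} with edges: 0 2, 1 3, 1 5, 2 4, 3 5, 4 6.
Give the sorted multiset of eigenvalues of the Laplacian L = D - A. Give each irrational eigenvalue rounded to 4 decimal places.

[0, 0, 0.5858, 2, 3, 3, 3.4142]

With the vertex order [0, 1, 2, 3, 4, 5, 6], the degrees are [1, 2, 2, 2, 2, 2, 1], giving D = diag(1, 2, 2, 2, 2, 2, 1) and L = D - A. Diagonalising L (or applying a numerical eigensolver to the 7x7 matrix) gives the spectrum above. The 2 zero eigenvalues correspond to the 2 connected components.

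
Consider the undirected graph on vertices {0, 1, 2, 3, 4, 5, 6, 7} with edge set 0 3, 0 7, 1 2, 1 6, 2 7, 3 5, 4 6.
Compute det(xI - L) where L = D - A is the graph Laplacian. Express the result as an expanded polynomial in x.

x^8 - 14x^7 + 78x^6 - 220x^5 + 330x^4 - 252x^3 + 84x^2 - 8x

Reading degrees in the order [0, 1, 2, 3, 4, 5, 6, 7] gives [2, 2, 2, 2, 1, 1, 2, 2]; set D = diag(2, 2, 2, 2, 1, 1, 2, 2) and form L = D - A. Computing det(xI - L) by cofactor expansion (or equivalently via sum-over-permutations) gives x^8 - 14x^7 + 78x^6 - 220x^5 + 330x^4 - 252x^3 + 84x^2 - 8x. The coefficient of x^7 equals -trace(L) = -14, matching the sum of degrees.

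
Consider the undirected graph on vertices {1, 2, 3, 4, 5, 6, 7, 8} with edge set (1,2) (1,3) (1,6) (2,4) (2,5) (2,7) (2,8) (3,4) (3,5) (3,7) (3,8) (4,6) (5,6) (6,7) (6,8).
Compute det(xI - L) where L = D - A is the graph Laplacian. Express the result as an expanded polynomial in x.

Reading degrees in the order [1, 2, 3, 4, 5, 6, 7, 8] gives [3, 5, 5, 3, 3, 5, 3, 3]; set D = diag(3, 5, 5, 3, 3, 5, 3, 3) and form L = D - A. L has integer entries, so p(x) = det(xI - L) has integer coefficients. Expanding the determinant yields x^8 - 30x^7 + 375x^6 - 2540x^5 + 10095x^4 - 23598x^3 + 30105x^2 - 16200x. Since p(0) = det(-L) = 0, x divides p(x). The eigenvalues sum to 30, which equals trace(L) = 2|E|.

x^8 - 30x^7 + 375x^6 - 2540x^5 + 10095x^4 - 23598x^3 + 30105x^2 - 16200x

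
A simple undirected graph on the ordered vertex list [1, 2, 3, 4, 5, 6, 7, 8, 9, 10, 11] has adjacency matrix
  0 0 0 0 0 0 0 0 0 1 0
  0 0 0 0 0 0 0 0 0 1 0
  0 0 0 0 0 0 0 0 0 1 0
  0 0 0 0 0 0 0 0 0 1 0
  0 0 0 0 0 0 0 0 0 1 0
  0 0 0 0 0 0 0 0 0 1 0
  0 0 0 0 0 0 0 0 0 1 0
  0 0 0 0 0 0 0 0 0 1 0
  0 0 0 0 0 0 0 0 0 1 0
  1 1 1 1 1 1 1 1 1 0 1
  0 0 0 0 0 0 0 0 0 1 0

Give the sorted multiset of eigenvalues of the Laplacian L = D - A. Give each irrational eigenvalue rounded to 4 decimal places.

With the vertex order [1, 2, 3, 4, 5, 6, 7, 8, 9, 10, 11], the degrees are [1, 1, 1, 1, 1, 1, 1, 1, 1, 10, 1], giving D = diag(1, 1, 1, 1, 1, 1, 1, 1, 1, 10, 1) and L = D - A. The multiplicity of 0 as a Laplacian eigenvalue equals the number of connected components. The eigenvalues sum to 20, which equals trace(L) = 2|E|. The largest eigenvalue, 11, is at most the vertex count 11.

[0, 1, 1, 1, 1, 1, 1, 1, 1, 1, 11]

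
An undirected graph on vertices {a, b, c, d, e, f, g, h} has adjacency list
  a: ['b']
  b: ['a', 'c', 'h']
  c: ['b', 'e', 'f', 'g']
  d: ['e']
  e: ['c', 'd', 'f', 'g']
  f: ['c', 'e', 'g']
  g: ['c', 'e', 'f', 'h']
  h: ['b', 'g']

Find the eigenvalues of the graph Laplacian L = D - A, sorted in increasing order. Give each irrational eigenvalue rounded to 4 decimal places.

Reading degrees in the order [a, b, c, d, e, f, g, h] gives [1, 3, 4, 1, 4, 3, 4, 2]; set D = diag(1, 3, 4, 1, 4, 3, 4, 2) and form L = D - A. Diagonalising L (or applying a numerical eigensolver to the 8x8 matrix) gives the spectrum above. The largest eigenvalue, 5.5512, is at most the vertex count 8.

[0, 0.5416, 1.0514, 1.8111, 3.3627, 4.4367, 5.2453, 5.5512]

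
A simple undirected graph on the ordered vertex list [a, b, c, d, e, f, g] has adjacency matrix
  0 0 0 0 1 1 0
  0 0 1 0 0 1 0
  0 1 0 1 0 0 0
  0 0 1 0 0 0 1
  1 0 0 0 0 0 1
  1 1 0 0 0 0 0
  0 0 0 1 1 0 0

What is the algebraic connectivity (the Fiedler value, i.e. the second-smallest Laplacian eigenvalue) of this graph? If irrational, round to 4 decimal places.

0.7530

With the vertex order [a, b, c, d, e, f, g], the degrees are [2, 2, 2, 2, 2, 2, 2], giving D = diag(2, 2, 2, 2, 2, 2, 2) and L = D - A. The smallest Laplacian eigenvalue is always 0. The next one, lambda_2 = 0.7530, measures how hard the graph is to disconnect: larger values mean better connectivity. The eigenvalues sum to 14, which equals trace(L) = 2|E|.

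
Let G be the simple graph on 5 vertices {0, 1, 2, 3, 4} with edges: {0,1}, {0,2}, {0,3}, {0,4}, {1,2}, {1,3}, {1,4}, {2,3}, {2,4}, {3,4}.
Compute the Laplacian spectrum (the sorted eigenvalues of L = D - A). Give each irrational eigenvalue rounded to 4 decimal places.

[0, 5, 5, 5, 5]

With the vertex order [0, 1, 2, 3, 4], the degrees are [4, 4, 4, 4, 4], giving D = diag(4, 4, 4, 4, 4) and L = D - A. Since every row of L sums to 0, the all-ones vector is in the kernel and 0 is an eigenvalue. The single zero eigenvalue shows the graph is connected. The largest eigenvalue, 5, is at most the vertex count 5. The eigenvalues sum to 20, which equals trace(L) = 2|E|.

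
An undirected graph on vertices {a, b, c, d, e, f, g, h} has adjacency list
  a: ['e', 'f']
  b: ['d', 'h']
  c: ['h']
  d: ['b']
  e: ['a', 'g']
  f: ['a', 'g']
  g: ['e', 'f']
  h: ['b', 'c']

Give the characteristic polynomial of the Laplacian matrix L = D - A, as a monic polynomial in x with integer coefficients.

x^8 - 14x^7 + 78x^6 - 220x^5 + 328x^4 - 240x^3 + 64x^2

Reading degrees in the order [a, b, c, d, e, f, g, h] gives [2, 2, 1, 1, 2, 2, 2, 2]; set D = diag(2, 2, 1, 1, 2, 2, 2, 2) and form L = D - A. Computing det(xI - L) by cofactor expansion (or equivalently via sum-over-permutations) gives x^8 - 14x^7 + 78x^6 - 220x^5 + 328x^4 - 240x^3 + 64x^2. The constant term is 0 because L is singular (the all-ones vector lies in its kernel). There are 2 zeros in the spectrum, matching the 2 components.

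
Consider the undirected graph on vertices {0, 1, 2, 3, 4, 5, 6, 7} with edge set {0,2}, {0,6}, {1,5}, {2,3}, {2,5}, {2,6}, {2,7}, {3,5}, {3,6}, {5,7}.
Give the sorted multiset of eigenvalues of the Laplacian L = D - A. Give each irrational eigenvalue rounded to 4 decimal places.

[0, 0, 0.7971, 1.6120, 2.4285, 3.9643, 5.1226, 6.0755]

With the vertex order [0, 1, 2, 3, 4, 5, 6, 7], the degrees are [2, 1, 5, 3, 0, 4, 3, 2], giving D = diag(2, 1, 5, 3, 0, 4, 3, 2) and L = D - A. Diagonalising L (or applying a numerical eigensolver to the 8x8 matrix) gives the spectrum above. The 2 zero eigenvalues correspond to the 2 connected components. The eigenvalues sum to 20, which equals trace(L) = 2|E|.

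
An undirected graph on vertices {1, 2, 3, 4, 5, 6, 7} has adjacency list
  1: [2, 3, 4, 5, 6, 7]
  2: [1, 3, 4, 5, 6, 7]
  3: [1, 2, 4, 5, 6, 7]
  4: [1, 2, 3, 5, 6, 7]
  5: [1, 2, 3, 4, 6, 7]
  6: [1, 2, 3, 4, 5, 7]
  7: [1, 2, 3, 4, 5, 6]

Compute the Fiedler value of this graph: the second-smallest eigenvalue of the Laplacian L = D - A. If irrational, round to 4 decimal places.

Reading degrees in the order [1, 2, 3, 4, 5, 6, 7] gives [6, 6, 6, 6, 6, 6, 6]; set D = diag(6, 6, 6, 6, 6, 6, 6) and form L = D - A. The sorted Laplacian eigenvalues are [0, 7, 7, 7, 7, 7, 7]; the algebraic connectivity is the second entry, 7. The eigenvalues sum to 42, which equals trace(L) = 2|E|.

7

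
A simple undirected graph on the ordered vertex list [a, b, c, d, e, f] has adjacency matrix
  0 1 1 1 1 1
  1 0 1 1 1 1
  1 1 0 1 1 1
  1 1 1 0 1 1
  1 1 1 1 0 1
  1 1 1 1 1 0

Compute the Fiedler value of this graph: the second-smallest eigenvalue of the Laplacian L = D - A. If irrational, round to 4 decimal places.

Reading degrees in the order [a, b, c, d, e, f] gives [5, 5, 5, 5, 5, 5]; set D = diag(5, 5, 5, 5, 5, 5) and form L = D - A. The smallest Laplacian eigenvalue is always 0. The next one, lambda_2 = 6, measures how hard the graph is to disconnect: larger values mean better connectivity.

6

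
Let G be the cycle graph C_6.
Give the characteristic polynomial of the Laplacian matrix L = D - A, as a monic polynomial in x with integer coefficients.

x^6 - 12x^5 + 54x^4 - 112x^3 + 105x^2 - 36x

The graph has 6 vertices and degree multiset [2, 2, 2, 2, 2, 2]; D is the diagonal matrix of degrees and L = D - A. Computing det(xI - L) by cofactor expansion (or equivalently via sum-over-permutations) gives x^6 - 12x^5 + 54x^4 - 112x^3 + 105x^2 - 36x. The constant term is 0 because L is singular (the all-ones vector lies in its kernel). The largest eigenvalue, 4, is at most the vertex count 6.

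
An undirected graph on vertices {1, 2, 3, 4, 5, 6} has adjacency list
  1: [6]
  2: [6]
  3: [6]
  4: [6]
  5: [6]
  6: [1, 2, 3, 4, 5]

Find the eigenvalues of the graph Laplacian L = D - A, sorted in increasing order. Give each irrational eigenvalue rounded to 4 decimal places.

[0, 1, 1, 1, 1, 6]

Each diagonal entry of L is the vertex degree and each off-diagonal entry is -1 where an edge is present, 0 otherwise; in the order [1, 2, 3, 4, 5, 6] the diagonal is [1, 1, 1, 1, 1, 5]. The multiplicity of 0 as a Laplacian eigenvalue equals the number of connected components. The single zero eigenvalue shows the graph is connected. By the matrix-tree theorem the graph has (1/6) * product of the nonzero eigenvalues = 1 spanning tree.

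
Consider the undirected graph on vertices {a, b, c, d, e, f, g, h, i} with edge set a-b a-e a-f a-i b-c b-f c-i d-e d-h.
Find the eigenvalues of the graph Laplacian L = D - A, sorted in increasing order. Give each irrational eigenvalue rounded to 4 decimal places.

With the vertex order [a, b, c, d, e, f, g, h, i], the degrees are [4, 3, 2, 2, 2, 2, 0, 1, 2], giving D = diag(4, 3, 2, 2, 2, 2, 0, 1, 2) and L = D - A. L is symmetric positive semidefinite, so every eigenvalue is real and nonnegative. The 2 zero eigenvalues correspond to the 2 connected components. The largest eigenvalue, 5.3353, is at most the vertex count 9. There are 2 zeros in the spectrum, matching the 2 components.

[0, 0, 0.2662, 1.3129, 1.5380, 2.5012, 3.1405, 3.9059, 5.3353]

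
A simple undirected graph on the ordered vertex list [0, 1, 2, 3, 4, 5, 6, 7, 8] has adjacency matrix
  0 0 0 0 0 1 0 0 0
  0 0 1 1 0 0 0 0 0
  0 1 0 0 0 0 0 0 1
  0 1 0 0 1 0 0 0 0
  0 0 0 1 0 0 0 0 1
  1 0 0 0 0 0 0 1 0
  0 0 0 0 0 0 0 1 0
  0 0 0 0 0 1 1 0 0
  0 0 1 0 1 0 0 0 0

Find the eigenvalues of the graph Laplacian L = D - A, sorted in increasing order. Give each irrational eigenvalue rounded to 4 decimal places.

Reading degrees in the order [0, 1, 2, 3, 4, 5, 6, 7, 8] gives [1, 2, 2, 2, 2, 2, 1, 2, 2]; set D = diag(1, 2, 2, 2, 2, 2, 1, 2, 2) and form L = D - A. Since every row of L sums to 0, the all-ones vector is in the kernel and 0 is an eigenvalue. The 2 zero eigenvalues correspond to the 2 connected components. The eigenvalues sum to 16, which equals trace(L) = 2|E|.

[0, 0, 0.5858, 1.3820, 1.3820, 2, 3.4142, 3.6180, 3.6180]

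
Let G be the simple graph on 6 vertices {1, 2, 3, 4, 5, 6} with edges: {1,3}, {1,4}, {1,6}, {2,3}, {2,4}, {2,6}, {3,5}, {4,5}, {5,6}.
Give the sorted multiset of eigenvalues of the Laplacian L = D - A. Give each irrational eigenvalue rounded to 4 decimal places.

[0, 3, 3, 3, 3, 6]

Reading degrees in the order [1, 2, 3, 4, 5, 6] gives [3, 3, 3, 3, 3, 3]; set D = diag(3, 3, 3, 3, 3, 3) and form L = D - A. Diagonalising L (or applying a numerical eigensolver to the 6x6 matrix) gives the spectrum above. The single zero eigenvalue shows the graph is connected.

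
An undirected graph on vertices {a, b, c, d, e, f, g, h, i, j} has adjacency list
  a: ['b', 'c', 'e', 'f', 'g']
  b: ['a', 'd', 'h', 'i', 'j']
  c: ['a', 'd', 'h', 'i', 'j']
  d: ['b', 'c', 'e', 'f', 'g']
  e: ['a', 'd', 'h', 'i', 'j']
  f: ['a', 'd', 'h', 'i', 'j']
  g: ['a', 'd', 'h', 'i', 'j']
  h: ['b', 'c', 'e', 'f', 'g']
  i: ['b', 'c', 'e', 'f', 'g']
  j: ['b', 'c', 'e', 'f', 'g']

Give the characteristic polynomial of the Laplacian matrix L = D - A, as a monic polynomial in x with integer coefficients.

x^10 - 50x^9 + 1100x^8 - 14000x^7 + 113750x^6 - 612500x^5 + 2187500x^4 - 5000000x^3 + 6640625x^2 - 3906250x

With the vertex order [a, b, c, d, e, f, g, h, i, j], the degrees are [5, 5, 5, 5, 5, 5, 5, 5, 5, 5], giving D = diag(5, 5, 5, 5, 5, 5, 5, 5, 5, 5) and L = D - A. L has integer entries, so p(x) = det(xI - L) has integer coefficients. Expanding the determinant yields x^10 - 50x^9 + 1100x^8 - 14000x^7 + 113750x^6 - 612500x^5 + 2187500x^4 - 5000000x^3 + 6640625x^2 - 3906250x. Since p(0) = det(-L) = 0, x divides p(x). The eigenvalues sum to 50, which equals trace(L) = 2|E|. The largest eigenvalue, 10, is at most the vertex count 10.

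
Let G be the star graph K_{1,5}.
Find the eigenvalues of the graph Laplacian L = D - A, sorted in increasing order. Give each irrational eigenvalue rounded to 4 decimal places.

[0, 1, 1, 1, 1, 6]

The graph has 6 vertices and degree multiset [5, 1, 1, 1, 1, 1]; D is the diagonal matrix of degrees and L = D - A. Diagonalising L (or applying a numerical eigensolver to the 6x6 matrix) gives the spectrum above. By the matrix-tree theorem the graph has (1/6) * product of the nonzero eigenvalues = 1 spanning tree.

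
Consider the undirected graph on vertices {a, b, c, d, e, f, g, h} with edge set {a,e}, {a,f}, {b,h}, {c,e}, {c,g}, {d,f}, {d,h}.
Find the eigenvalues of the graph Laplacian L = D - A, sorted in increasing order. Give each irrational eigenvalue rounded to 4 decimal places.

Each diagonal entry of L is the vertex degree and each off-diagonal entry is -1 where an edge is present, 0 otherwise; in the order [a, b, c, d, e, f, g, h] the diagonal is [2, 1, 2, 2, 2, 2, 1, 2]. Since every row of L sums to 0, the all-ones vector is in the kernel and 0 is an eigenvalue. By the matrix-tree theorem the graph has (1/8) * product of the nonzero eigenvalues = 1 spanning tree.

[0, 0.1522, 0.5858, 1.2346, 2, 2.7654, 3.4142, 3.8478]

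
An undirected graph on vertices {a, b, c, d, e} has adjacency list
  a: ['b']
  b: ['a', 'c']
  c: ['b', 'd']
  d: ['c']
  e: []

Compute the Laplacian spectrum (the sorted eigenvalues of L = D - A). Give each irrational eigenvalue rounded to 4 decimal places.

[0, 0, 0.5858, 2, 3.4142]

With the vertex order [a, b, c, d, e], the degrees are [1, 2, 2, 1, 0], giving D = diag(1, 2, 2, 1, 0) and L = D - A. Since every row of L sums to 0, the all-ones vector is in the kernel and 0 is an eigenvalue. The 2 zero eigenvalues correspond to the 2 connected components. There are 2 zeros in the spectrum, matching the 2 components.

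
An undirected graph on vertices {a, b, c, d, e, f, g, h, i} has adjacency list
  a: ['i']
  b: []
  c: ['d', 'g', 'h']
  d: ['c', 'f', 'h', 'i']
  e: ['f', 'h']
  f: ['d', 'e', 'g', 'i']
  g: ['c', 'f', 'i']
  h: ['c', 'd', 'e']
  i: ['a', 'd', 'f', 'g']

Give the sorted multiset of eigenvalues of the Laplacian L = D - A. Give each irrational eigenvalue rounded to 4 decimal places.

[0, 0, 0.7817, 1.7762, 2.3193, 3.4383, 4.4783, 5.2960, 5.9102]

Each diagonal entry of L is the vertex degree and each off-diagonal entry is -1 where an edge is present, 0 otherwise; in the order [a, b, c, d, e, f, g, h, i] the diagonal is [1, 0, 3, 4, 2, 4, 3, 3, 4]. Since every row of L sums to 0, the all-ones vector is in the kernel and 0 is an eigenvalue. The 2 zero eigenvalues correspond to the 2 connected components. The eigenvalues sum to 24, which equals trace(L) = 2|E|. There are 2 zeros in the spectrum, matching the 2 components.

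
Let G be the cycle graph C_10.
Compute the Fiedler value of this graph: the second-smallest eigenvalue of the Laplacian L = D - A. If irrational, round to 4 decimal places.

0.3820

The graph has 10 vertices and degree multiset [2, 2, 2, 2, 2, 2, 2, 2, 2, 2]; D is the diagonal matrix of degrees and L = D - A. The sorted Laplacian eigenvalues are [0, 0.3820, 0.3820, 1.3820, 1.3820, 2.6180, 2.6180, 3.6180, 3.6180, 4]; the algebraic connectivity is the second entry, 0.3820.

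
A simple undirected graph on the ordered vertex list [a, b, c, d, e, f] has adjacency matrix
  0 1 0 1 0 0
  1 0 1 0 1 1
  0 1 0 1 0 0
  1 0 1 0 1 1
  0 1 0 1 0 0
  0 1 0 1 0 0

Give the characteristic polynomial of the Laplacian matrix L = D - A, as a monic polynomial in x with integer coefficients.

Each diagonal entry of L is the vertex degree and each off-diagonal entry is -1 where an edge is present, 0 otherwise; in the order [a, b, c, d, e, f] the diagonal is [2, 4, 2, 4, 2, 2]. Computing det(xI - L) by cofactor expansion (or equivalently via sum-over-permutations) gives x^6 - 16x^5 + 96x^4 - 272x^3 + 368x^2 - 192x. The constant term is 0 because L is singular (the all-ones vector lies in its kernel).

x^6 - 16x^5 + 96x^4 - 272x^3 + 368x^2 - 192x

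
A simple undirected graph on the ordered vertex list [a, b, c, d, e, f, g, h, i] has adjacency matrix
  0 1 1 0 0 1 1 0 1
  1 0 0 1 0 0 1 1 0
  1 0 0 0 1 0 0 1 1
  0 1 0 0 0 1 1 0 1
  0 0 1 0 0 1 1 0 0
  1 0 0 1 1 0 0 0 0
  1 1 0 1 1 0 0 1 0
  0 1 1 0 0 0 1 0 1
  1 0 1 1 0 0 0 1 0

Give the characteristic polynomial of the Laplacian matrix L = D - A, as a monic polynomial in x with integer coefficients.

With the vertex order [a, b, c, d, e, f, g, h, i], the degrees are [5, 4, 4, 4, 3, 3, 5, 4, 4], giving D = diag(5, 4, 4, 4, 3, 3, 5, 4, 4) and L = D - A. Computing det(xI - L) by cofactor expansion (or equivalently via sum-over-permutations) gives x^9 - 36x^8 + 556x^7 - 4810x^6 + 25480x^5 - 84576x^4 + 171656x^3 - 194614x^2 + 94293x. The coefficient of x^8 equals -trace(L) = -36, matching the sum of degrees.

x^9 - 36x^8 + 556x^7 - 4810x^6 + 25480x^5 - 84576x^4 + 171656x^3 - 194614x^2 + 94293x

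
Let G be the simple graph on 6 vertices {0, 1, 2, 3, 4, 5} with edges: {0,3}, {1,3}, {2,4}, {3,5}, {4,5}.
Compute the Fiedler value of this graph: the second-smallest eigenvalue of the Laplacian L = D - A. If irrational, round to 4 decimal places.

0.3249

Reading degrees in the order [0, 1, 2, 3, 4, 5] gives [1, 1, 1, 3, 2, 2]; set D = diag(1, 1, 1, 3, 2, 2) and form L = D - A. Computing the eigenvalues of L and sorting gives [0, 0.3249, 1, 1.4608, 3, 4.2143]. The Fiedler value lambda_2 = 0.3249 is strictly positive, so the graph is connected. By the matrix-tree theorem the graph has (1/6) * product of the nonzero eigenvalues = 1 spanning tree. There is one zero in the spectrum, matching the 1 component.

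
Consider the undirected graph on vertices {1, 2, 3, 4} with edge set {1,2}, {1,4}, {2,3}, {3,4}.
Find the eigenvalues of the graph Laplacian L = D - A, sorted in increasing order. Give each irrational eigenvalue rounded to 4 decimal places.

Each diagonal entry of L is the vertex degree and each off-diagonal entry is -1 where an edge is present, 0 otherwise; in the order [1, 2, 3, 4] the diagonal is [2, 2, 2, 2]. The multiplicity of 0 as a Laplacian eigenvalue equals the number of connected components. The single zero eigenvalue shows the graph is connected. There is one zero in the spectrum, matching the 1 component.

[0, 2, 2, 4]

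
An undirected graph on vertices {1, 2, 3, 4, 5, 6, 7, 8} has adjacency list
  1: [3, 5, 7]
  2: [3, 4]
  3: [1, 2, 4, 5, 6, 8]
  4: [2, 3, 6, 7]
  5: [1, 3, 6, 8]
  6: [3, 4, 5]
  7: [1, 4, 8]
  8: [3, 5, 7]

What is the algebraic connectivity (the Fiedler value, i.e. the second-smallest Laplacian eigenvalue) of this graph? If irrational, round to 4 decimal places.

1.6053

Reading degrees in the order [1, 2, 3, 4, 5, 6, 7, 8] gives [3, 2, 6, 4, 4, 3, 3, 3]; set D = diag(3, 2, 6, 4, 4, 3, 3, 3) and form L = D - A. Computing the eigenvalues of L and sorting gives [0, 1.6053, 2.3943, 3, 3.1023, 5.2264, 5.4802, 7.1915]. The Fiedler value lambda_2 = 1.6053 is strictly positive, so the graph is connected.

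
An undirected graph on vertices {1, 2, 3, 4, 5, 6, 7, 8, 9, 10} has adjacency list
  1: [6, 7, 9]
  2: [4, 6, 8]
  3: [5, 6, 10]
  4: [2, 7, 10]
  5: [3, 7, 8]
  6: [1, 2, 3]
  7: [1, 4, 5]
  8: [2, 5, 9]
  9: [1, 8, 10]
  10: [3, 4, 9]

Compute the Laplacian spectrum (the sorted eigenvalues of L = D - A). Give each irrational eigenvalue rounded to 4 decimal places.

[0, 2, 2, 2, 2, 2, 5, 5, 5, 5]

With the vertex order [1, 2, 3, 4, 5, 6, 7, 8, 9, 10], the degrees are [3, 3, 3, 3, 3, 3, 3, 3, 3, 3], giving D = diag(3, 3, 3, 3, 3, 3, 3, 3, 3, 3) and L = D - A. Diagonalising L (or applying a numerical eigensolver to the 10x10 matrix) gives the spectrum above. The single zero eigenvalue shows the graph is connected. There is one zero in the spectrum, matching the 1 component.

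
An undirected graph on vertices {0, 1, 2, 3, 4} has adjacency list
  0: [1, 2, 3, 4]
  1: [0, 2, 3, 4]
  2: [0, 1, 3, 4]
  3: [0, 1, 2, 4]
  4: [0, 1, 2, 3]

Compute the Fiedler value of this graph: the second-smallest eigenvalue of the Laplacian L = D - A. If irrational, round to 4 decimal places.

5

Reading degrees in the order [0, 1, 2, 3, 4] gives [4, 4, 4, 4, 4]; set D = diag(4, 4, 4, 4, 4) and form L = D - A. The sorted Laplacian eigenvalues are [0, 5, 5, 5, 5]; the algebraic connectivity is the second entry, 5.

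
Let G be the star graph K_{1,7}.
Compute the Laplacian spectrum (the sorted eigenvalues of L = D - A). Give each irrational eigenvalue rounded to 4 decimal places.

[0, 1, 1, 1, 1, 1, 1, 8]

The graph has 8 vertices and degree multiset [7, 1, 1, 1, 1, 1, 1, 1]; D is the diagonal matrix of degrees and L = D - A. Since every row of L sums to 0, the all-ones vector is in the kernel and 0 is an eigenvalue. There is one zero in the spectrum, matching the 1 component.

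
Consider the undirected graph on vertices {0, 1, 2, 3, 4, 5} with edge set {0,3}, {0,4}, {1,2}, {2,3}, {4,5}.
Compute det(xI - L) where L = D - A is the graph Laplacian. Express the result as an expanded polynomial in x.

With the vertex order [0, 1, 2, 3, 4, 5], the degrees are [2, 1, 2, 2, 2, 1], giving D = diag(2, 1, 2, 2, 2, 1) and L = D - A. L has integer entries, so p(x) = det(xI - L) has integer coefficients. Expanding the determinant yields x^6 - 10x^5 + 36x^4 - 56x^3 + 35x^2 - 6x. The constant term is 0 because L is singular (the all-ones vector lies in its kernel). By the matrix-tree theorem the graph has (1/6) * product of the nonzero eigenvalues = 1 spanning tree.

x^6 - 10x^5 + 36x^4 - 56x^3 + 35x^2 - 6x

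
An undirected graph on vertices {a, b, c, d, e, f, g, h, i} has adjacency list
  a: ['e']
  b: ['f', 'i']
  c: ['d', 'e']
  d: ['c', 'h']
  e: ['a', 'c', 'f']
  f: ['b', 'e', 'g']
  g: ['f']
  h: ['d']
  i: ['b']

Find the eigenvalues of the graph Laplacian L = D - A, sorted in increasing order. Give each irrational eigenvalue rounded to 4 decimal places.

Each diagonal entry of L is the vertex degree and each off-diagonal entry is -1 where an edge is present, 0 otherwise; in the order [a, b, c, d, e, f, g, h, i] the diagonal is [1, 2, 2, 2, 3, 3, 1, 1, 1]. Since every row of L sums to 0, the all-ones vector is in the kernel and 0 is an eigenvalue. The eigenvalues sum to 16, which equals trace(L) = 2|E|.

[0, 0.1862, 0.4822, 0.7043, 1.4073, 2.1338, 2.8532, 3.5372, 4.6958]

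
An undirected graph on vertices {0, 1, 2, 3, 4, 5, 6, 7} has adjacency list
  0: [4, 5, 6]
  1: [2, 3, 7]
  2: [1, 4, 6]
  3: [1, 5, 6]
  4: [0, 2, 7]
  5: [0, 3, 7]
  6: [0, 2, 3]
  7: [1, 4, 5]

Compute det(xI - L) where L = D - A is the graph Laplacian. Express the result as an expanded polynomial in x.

x^8 - 24x^7 + 240x^6 - 1296x^5 + 4080x^4 - 7488x^3 + 7424x^2 - 3072x

Reading degrees in the order [0, 1, 2, 3, 4, 5, 6, 7] gives [3, 3, 3, 3, 3, 3, 3, 3]; set D = diag(3, 3, 3, 3, 3, 3, 3, 3) and form L = D - A. L has integer entries, so p(x) = det(xI - L) has integer coefficients. Expanding the determinant yields x^8 - 24x^7 + 240x^6 - 1296x^5 + 4080x^4 - 7488x^3 + 7424x^2 - 3072x. The coefficient of x^7 equals -trace(L) = -24, matching the sum of degrees. There is one zero in the spectrum, matching the 1 component. The eigenvalues sum to 24, which equals trace(L) = 2|E|.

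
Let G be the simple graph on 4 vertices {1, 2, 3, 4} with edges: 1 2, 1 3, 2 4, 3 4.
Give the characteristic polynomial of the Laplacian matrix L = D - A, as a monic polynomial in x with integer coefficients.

Each diagonal entry of L is the vertex degree and each off-diagonal entry is -1 where an edge is present, 0 otherwise; in the order [1, 2, 3, 4] the diagonal is [2, 2, 2, 2]. Computing det(xI - L) by cofactor expansion (or equivalently via sum-over-permutations) gives x^4 - 8x^3 + 20x^2 - 16x. The coefficient of x^3 equals -trace(L) = -8, matching the sum of degrees. By the matrix-tree theorem the graph has (1/4) * product of the nonzero eigenvalues = 4 spanning trees. There is one zero in the spectrum, matching the 1 component.

x^4 - 8x^3 + 20x^2 - 16x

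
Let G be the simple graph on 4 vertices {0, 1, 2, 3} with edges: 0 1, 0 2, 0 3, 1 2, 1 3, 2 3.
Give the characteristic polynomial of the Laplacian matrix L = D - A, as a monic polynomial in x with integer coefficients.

x^4 - 12x^3 + 48x^2 - 64x

With the vertex order [0, 1, 2, 3], the degrees are [3, 3, 3, 3], giving D = diag(3, 3, 3, 3) and L = D - A. L has integer entries, so p(x) = det(xI - L) has integer coefficients. Expanding the determinant yields x^4 - 12x^3 + 48x^2 - 64x. Since p(0) = det(-L) = 0, x divides p(x).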